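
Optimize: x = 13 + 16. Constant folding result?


13 + 16 = 29 at compile time
Optimized: x = 29


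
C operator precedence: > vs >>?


'>>' is shift (level 8); '>' is relational (level 7)
Higher level binds tighter
'>>' has higher precedence than '>'


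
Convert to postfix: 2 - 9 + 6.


Left to right (same or higher precedence on left)
Postfix: 2 9 - 6 +


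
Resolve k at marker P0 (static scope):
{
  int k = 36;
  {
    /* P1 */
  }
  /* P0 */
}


k declared in the same block as P0
k = 36


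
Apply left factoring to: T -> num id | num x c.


Common prefix: 'num'
Factored: T -> num T', T' -> id | x c


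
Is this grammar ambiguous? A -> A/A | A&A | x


'x/x&x' has two parse trees (no precedence encoded between / and &)
Ambiguous


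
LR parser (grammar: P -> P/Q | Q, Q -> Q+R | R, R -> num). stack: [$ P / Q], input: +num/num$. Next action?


'+' can extend Q; shift to build Q -> Q+R
Action: shift


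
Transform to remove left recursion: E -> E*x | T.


Left-recursive alternatives: E*x; non-recursive: T
Introduce E': E -> TE', E' -> *xE' | ε


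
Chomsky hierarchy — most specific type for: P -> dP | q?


Right-linear: every RHS is a terminal or a terminal followed by one nonterminal
Classification: Type 3 (Regular)


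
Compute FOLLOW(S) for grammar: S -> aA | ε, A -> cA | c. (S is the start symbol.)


$ ∈ FOLLOW(S). For each A -> αBβ: add FIRST(β)\{ε} to FOLLOW(B); if β nullable, add FOLLOW(A).
FOLLOW(S) = {$}


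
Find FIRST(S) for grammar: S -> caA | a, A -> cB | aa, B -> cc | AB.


Per alternative of S: FIRST(caA) = {c}; FIRST(a) = {a}
FIRST(S) = {a, c}


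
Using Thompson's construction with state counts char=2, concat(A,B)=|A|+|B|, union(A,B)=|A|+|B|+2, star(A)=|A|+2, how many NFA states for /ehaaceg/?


Syntax tree has 7 char leaf(s), 0 union(s), 0 star(s)
chars contribute 7×2 = 14; each union adds +2; each star adds +2
Total: 14 + 0 + 0 = 14 states


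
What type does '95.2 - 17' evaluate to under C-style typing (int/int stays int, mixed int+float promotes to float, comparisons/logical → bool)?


Operand types: float - int
Rule: mixed int/float promotes to float; int/int stays int
Result type: float


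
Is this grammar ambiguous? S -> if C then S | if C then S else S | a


dangling else: 'if C then if C then a else a' parses two ways
Ambiguous


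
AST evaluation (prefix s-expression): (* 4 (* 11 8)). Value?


Evaluate inner: (* 11 8) = 88
Evaluate root: (* 4 88) = 352
Result: 352


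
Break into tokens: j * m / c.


Scan left to right, longest-match per lexeme
Tokens: ID(j), OP(*), ID(m), OP(/), ID(c)


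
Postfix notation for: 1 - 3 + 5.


Left to right (same or higher precedence on left)
Postfix: 1 3 - 5 +


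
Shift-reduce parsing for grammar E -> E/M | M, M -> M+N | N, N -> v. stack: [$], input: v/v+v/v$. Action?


no handle on stack; shift 'v'
Action: shift


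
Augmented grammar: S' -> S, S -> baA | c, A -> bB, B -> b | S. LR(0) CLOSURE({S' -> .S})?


Start: S' -> .S
For each item with dot before a nonterminal B, add B -> .γ for every B-production
Closure: [S' -> .S, S -> .baA, S -> .c]


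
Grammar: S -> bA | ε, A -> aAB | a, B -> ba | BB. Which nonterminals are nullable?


A nonterminal is nullable iff some alternative derives ε (directly, or every symbol in it is nullable)
Nullable: {S}


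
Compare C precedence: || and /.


'/' is multiplicative (level 10); '||' is logical OR (level 1)
Higher level binds tighter
'/' has higher precedence than '||'


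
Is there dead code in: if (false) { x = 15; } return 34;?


condition is constant false, so the whole block is unreachable
Dead: 'if (false) { x = 15; }'


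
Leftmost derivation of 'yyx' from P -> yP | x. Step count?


Derivation: P => yP => yyP => yyx
Steps: 3


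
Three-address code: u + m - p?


Break into single-operator statements:
t1 = u + m
t2 = t1 - p


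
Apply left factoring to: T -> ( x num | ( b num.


Common prefix: '('
Factored: T -> ( T', T' -> x num | b num


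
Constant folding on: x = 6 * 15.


6 * 15 = 90 at compile time
Optimized: x = 90


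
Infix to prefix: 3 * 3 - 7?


left-to-right (same/higher precedence on left): tree is (- (* 3 3) 7)
Prefix: - * 3 3 7


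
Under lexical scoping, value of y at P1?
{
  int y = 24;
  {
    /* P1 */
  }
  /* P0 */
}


P1's block does not declare y; resolves to the enclosing declaration at depth 0
y = 24


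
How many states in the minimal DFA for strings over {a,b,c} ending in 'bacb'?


Track the longest suffix of input matching a prefix of 'bacb': 5 classes (prefixes of length 0..4)
Minimal DFA: 5 states


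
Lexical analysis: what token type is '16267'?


Pattern: digits only
Type: INTEGER_LITERAL


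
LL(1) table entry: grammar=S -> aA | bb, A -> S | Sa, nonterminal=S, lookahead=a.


For [S, a]: 'a' ∈ FIRST(aA)
Entry: S -> aA


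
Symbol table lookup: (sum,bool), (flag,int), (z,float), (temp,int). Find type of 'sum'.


Lookup 'sum' → type bool


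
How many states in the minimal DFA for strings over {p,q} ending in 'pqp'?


Track the longest suffix of input matching a prefix of 'pqp': 4 classes (prefixes of length 0..3)
Minimal DFA: 4 states


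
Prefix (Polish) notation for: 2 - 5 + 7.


left-to-right (same/higher precedence on left): tree is (+ (- 2 5) 7)
Prefix: + - 2 5 7


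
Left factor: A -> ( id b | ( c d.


Common prefix: '('
Factored: A -> ( A', A' -> id b | c d


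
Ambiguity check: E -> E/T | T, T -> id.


precedence layered via separate nonterminal T: deterministic
Unambiguous


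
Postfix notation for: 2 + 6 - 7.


Left to right (same or higher precedence on left)
Postfix: 2 6 + 7 -


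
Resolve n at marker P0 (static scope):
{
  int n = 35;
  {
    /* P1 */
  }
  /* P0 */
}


n declared in the same block as P0
n = 35


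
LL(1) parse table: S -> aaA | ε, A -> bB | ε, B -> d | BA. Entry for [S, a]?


For [S, a]: 'a' ∈ FIRST(aaA)
Entry: S -> aaA


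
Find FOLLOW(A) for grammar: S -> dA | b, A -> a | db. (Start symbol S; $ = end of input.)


$ ∈ FOLLOW(S). For each A -> αBβ: add FIRST(β)\{ε} to FOLLOW(B); if β nullable, add FOLLOW(A).
FOLLOW(A) = {$}


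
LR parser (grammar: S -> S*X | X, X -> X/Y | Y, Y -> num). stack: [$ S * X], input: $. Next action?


handle 'S*X' on top; lookahead ∈ FOLLOW(S) = {*, $}
Action: reduce (S -> S*X)


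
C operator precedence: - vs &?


'-' is additive (level 9); '&' is bitwise AND (level 5)
Higher level binds tighter
'-' has higher precedence than '&'


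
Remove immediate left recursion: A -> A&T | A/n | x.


Left-recursive alternatives: A&T, A/n; non-recursive: x
Introduce A': A -> xA', A' -> &TA' | /nA' | ε


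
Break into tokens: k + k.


Scan left to right, longest-match per lexeme
Tokens: ID(k), OP(+), ID(k)


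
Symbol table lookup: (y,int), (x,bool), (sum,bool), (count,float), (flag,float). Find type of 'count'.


Lookup 'count' → type float


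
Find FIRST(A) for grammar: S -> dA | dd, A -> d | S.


Per alternative of A: FIRST(d) = {d}; FIRST(S) = {d}
FIRST(A) = {d}


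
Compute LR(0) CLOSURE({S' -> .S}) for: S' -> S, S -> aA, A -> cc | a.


Start: S' -> .S
For each item with dot before a nonterminal B, add B -> .γ for every B-production
Closure: [S' -> .S, S -> .aA]


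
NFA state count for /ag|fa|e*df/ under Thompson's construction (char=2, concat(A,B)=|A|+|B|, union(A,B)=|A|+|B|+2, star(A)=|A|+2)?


Syntax tree has 7 char leaf(s), 2 union(s), 1 star(s)
chars contribute 7×2 = 14; each union adds +2; each star adds +2
Total: 14 + 4 + 2 = 20 states


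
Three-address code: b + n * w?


Break into single-operator statements:
t1 = n * w
t2 = b + t1


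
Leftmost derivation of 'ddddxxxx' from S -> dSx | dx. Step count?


Derivation: S => dSx => ddSxx => dddSxxx => ddddxxxx
Steps: 4


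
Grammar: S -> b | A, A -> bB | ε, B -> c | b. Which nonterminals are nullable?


A nonterminal is nullable iff some alternative derives ε (directly, or every symbol in it is nullable)
Nullable: {A, S}


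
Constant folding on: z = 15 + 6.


15 + 6 = 21 at compile time
Optimized: z = 21


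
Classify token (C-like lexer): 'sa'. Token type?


Pattern: letter/underscore followed by alphanumerics, not a keyword
Type: IDENTIFIER


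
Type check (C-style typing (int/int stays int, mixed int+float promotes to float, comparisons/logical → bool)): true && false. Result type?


Operand types: bool && bool
Rule: logical operators take bool operands and yield bool
Result type: bool


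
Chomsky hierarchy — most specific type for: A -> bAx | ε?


Single nonterminal LHS, but b^n x^n is not regular
Classification: Type 2 (Context-Free)


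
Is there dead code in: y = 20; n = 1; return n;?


y is assigned but never read
Dead: 'y = 20'


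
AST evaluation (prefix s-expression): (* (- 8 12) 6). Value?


Evaluate inner: (- 8 12) = -4
Evaluate root: (* -4 6) = -24
Result: -24


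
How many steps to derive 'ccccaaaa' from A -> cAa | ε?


Derivation: A => cAa => ccAaa => cccAaaa => ccccAaaaa => ccccaaaa
Steps: 5


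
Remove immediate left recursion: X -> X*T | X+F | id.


Left-recursive alternatives: X*T, X+F; non-recursive: id
Introduce X': X -> idX', X' -> *TX' | +FX' | ε


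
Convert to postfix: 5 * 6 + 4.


Left to right (same or higher precedence on left)
Postfix: 5 6 * 4 +


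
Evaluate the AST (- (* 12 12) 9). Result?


Evaluate inner: (* 12 12) = 144
Evaluate root: (- 144 9) = 135
Result: 135


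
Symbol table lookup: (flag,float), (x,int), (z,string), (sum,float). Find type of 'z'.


Lookup 'z' → type string


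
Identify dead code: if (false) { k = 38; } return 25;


condition is constant false, so the whole block is unreachable
Dead: 'if (false) { k = 38; }'


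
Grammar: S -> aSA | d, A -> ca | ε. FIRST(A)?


Per alternative of A: FIRST(ca) = {c}; FIRST(ε) = {ε}
FIRST(A) = {c, ε}


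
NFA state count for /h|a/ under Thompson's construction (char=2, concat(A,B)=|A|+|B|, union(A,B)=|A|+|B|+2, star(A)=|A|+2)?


Syntax tree has 2 char leaf(s), 1 union(s), 0 star(s)
chars contribute 2×2 = 4; each union adds +2; each star adds +2
Total: 4 + 2 + 0 = 6 states


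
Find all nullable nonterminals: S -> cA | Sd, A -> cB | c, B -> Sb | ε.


A nonterminal is nullable iff some alternative derives ε (directly, or every symbol in it is nullable)
Nullable: {B}


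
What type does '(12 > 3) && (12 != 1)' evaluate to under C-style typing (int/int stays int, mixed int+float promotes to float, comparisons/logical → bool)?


Operand types: bool && bool
Rule: logical operators take bool operands and yield bool
Result type: bool


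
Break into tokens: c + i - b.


Scan left to right, longest-match per lexeme
Tokens: ID(c), OP(+), ID(i), OP(-), ID(b)


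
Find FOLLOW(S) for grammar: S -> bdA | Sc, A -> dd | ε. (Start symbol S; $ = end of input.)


$ ∈ FOLLOW(S). For each A -> αBβ: add FIRST(β)\{ε} to FOLLOW(B); if β nullable, add FOLLOW(A).
FOLLOW(S) = {$, c}


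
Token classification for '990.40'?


Pattern: digits with a decimal point
Type: FLOAT_LITERAL


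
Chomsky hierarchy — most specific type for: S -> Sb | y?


Left-linear: every RHS is a terminal or one nonterminal followed by a terminal
Classification: Type 3 (Regular)


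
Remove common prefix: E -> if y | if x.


Common prefix: 'if'
Factored: E -> if E', E' -> y | x


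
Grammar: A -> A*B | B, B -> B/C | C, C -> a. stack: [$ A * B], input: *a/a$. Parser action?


handle 'A*B' on top; lookahead ∈ FOLLOW(A) = {*, $}
Action: reduce (A -> A*B)


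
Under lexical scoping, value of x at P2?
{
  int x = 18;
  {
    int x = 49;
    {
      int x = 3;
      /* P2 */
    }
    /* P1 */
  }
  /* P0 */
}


x declared in the same block as P2
x = 3


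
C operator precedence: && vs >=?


'>=' is relational (level 7); '&&' is logical AND (level 2)
Higher level binds tighter
'>=' has higher precedence than '&&'


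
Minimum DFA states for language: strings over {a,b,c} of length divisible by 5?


Track length mod 5: states 0..4, accept at 0
Minimal DFA: 5 states


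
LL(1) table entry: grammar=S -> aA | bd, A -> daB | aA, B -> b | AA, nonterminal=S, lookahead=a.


For [S, a]: 'a' ∈ FIRST(aA)
Entry: S -> aA


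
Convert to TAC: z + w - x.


Break into single-operator statements:
t1 = z + w
t2 = t1 - x


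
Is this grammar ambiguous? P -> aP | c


right-linear, alternatives start with distinct terminals 'a' vs 'c': unique leftmost derivation
Unambiguous


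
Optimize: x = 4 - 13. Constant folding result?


4 - 13 = -9 at compile time
Optimized: x = -9


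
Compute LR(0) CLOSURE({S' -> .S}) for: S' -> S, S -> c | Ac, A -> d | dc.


Start: S' -> .S
For each item with dot before a nonterminal B, add B -> .γ for every B-production
Closure: [S' -> .S, S -> .c, S -> .Ac, A -> .d, A -> .dc]


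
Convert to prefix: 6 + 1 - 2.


left-to-right (same/higher precedence on left): tree is (- (+ 6 1) 2)
Prefix: - + 6 1 2


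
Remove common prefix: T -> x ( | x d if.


Common prefix: 'x'
Factored: T -> x T', T' -> ( | d if


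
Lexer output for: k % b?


Scan left to right, longest-match per lexeme
Tokens: ID(k), OP(%), ID(b)


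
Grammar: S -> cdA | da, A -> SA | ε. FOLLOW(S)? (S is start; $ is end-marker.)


$ ∈ FOLLOW(S). For each A -> αBβ: add FIRST(β)\{ε} to FOLLOW(B); if β nullable, add FOLLOW(A).
FOLLOW(S) = {$, c, d}


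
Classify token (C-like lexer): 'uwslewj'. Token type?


Pattern: letter/underscore followed by alphanumerics, not a keyword
Type: IDENTIFIER


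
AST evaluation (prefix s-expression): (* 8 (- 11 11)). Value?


Evaluate inner: (- 11 11) = 0
Evaluate root: (* 8 0) = 0
Result: 0


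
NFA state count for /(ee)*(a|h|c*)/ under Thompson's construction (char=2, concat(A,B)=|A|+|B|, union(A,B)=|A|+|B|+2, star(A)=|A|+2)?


Syntax tree has 5 char leaf(s), 2 union(s), 2 star(s)
chars contribute 5×2 = 10; each union adds +2; each star adds +2
Total: 10 + 4 + 4 = 18 states


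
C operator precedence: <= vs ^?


'<=' is relational (level 7); '^' is bitwise XOR (level 4)
Higher level binds tighter
'<=' has higher precedence than '^'


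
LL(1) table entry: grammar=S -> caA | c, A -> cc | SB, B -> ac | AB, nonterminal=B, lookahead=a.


For [B, a]: 'a' ∈ FIRST(ac)
Entry: B -> ac


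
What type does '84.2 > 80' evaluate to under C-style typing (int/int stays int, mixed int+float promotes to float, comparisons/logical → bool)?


Operand types: float > int
Rule: comparison yields bool
Result type: bool


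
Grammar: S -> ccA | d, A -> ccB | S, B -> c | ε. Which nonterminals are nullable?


A nonterminal is nullable iff some alternative derives ε (directly, or every symbol in it is nullable)
Nullable: {B}


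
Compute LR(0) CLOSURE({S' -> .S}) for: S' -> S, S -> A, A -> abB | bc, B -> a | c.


Start: S' -> .S
For each item with dot before a nonterminal B, add B -> .γ for every B-production
Closure: [S' -> .S, S -> .A, A -> .abB, A -> .bc]


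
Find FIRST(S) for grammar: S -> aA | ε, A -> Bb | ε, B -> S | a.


Per alternative of S: FIRST(aA) = {a}; FIRST(ε) = {ε}
FIRST(S) = {a, ε}


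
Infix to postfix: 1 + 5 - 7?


Left to right (same or higher precedence on left)
Postfix: 1 5 + 7 -


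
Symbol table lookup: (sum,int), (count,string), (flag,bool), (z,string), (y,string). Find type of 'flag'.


Lookup 'flag' → type bool


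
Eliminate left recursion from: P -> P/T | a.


Left-recursive alternatives: P/T; non-recursive: a
Introduce P': P -> aP', P' -> /TP' | ε


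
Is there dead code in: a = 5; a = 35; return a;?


first assignment to a is overwritten before any read
Dead: 'a = 5'


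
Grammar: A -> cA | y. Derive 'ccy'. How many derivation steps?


Derivation: A => cA => ccA => ccy
Steps: 3


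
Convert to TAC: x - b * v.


Break into single-operator statements:
t1 = b * v
t2 = x - t1


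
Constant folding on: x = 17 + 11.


17 + 11 = 28 at compile time
Optimized: x = 28


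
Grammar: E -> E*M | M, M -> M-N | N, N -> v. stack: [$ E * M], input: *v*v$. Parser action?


handle 'E*M' on top; lookahead ∈ FOLLOW(E) = {*, $}
Action: reduce (E -> E*M)


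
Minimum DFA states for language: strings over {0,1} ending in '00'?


Track the longest suffix of input matching a prefix of '00': 3 classes (prefixes of length 0..2)
Minimal DFA: 3 states


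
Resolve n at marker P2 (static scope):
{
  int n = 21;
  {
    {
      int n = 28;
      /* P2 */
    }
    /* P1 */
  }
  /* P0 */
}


n declared in the same block as P2
n = 28


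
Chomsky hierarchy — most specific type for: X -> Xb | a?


Left-linear: every RHS is a terminal or one nonterminal followed by a terminal
Classification: Type 3 (Regular)


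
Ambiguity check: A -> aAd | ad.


balanced a^n…d^n: each string has a unique parse
Unambiguous


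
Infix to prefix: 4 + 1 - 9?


left-to-right (same/higher precedence on left): tree is (- (+ 4 1) 9)
Prefix: - + 4 1 9


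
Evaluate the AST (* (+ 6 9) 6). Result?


Evaluate inner: (+ 6 9) = 15
Evaluate root: (* 15 6) = 90
Result: 90


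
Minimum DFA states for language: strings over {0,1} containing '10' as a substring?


KMP-style automaton: 2 progress states + 1 absorbing accept = 3
Minimal DFA: 3 states


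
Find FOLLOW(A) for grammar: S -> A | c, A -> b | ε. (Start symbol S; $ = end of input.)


$ ∈ FOLLOW(S). For each A -> αBβ: add FIRST(β)\{ε} to FOLLOW(B); if β nullable, add FOLLOW(A).
FOLLOW(A) = {$}


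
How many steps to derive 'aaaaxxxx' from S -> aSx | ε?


Derivation: S => aSx => aaSxx => aaaSxxx => aaaaSxxxx => aaaaxxxx
Steps: 5


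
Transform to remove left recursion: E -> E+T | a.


Left-recursive alternatives: E+T; non-recursive: a
Introduce E': E -> aE', E' -> +TE' | ε


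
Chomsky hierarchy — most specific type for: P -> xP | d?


Right-linear: every RHS is a terminal or a terminal followed by one nonterminal
Classification: Type 3 (Regular)


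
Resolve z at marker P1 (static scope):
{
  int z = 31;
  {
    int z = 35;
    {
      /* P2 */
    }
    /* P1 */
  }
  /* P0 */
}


z declared in the same block as P1
z = 35


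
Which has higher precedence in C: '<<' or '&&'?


'<<' is shift (level 8); '&&' is logical AND (level 2)
Higher level binds tighter
'<<' has higher precedence than '&&'


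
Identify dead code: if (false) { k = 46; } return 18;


condition is constant false, so the whole block is unreachable
Dead: 'if (false) { k = 46; }'


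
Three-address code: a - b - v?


Break into single-operator statements:
t1 = a - b
t2 = t1 - v


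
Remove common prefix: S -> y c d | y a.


Common prefix: 'y'
Factored: S -> y S', S' -> c d | a


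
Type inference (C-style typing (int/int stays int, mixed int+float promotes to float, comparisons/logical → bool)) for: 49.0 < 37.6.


Operand types: float < float
Rule: comparison yields bool
Result type: bool


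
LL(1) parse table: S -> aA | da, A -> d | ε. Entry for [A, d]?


For [A, d]: 'd' ∈ FIRST(d)
Entry: A -> d


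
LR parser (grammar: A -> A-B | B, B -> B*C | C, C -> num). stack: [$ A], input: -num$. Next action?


shift '-' to continue A -> A-B
Action: shift


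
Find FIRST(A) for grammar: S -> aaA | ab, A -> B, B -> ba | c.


Per alternative of A: FIRST(B) = {b, c}
FIRST(A) = {b, c}


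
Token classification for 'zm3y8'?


Pattern: letter/underscore followed by alphanumerics, not a keyword
Type: IDENTIFIER


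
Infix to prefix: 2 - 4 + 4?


left-to-right (same/higher precedence on left): tree is (+ (- 2 4) 4)
Prefix: + - 2 4 4


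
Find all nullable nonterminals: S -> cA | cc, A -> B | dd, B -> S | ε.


A nonterminal is nullable iff some alternative derives ε (directly, or every symbol in it is nullable)
Nullable: {A, B}


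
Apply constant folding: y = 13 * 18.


13 * 18 = 234 at compile time
Optimized: y = 234


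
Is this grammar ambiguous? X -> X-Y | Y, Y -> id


precedence layered via separate nonterminal Y: deterministic
Unambiguous


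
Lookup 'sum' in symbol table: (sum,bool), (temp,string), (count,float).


Lookup 'sum' → type bool


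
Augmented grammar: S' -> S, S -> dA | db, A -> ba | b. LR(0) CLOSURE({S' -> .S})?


Start: S' -> .S
For each item with dot before a nonterminal B, add B -> .γ for every B-production
Closure: [S' -> .S, S -> .dA, S -> .db]


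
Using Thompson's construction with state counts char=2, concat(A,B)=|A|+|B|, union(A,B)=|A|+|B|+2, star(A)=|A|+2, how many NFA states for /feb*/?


Syntax tree has 3 char leaf(s), 0 union(s), 1 star(s)
chars contribute 3×2 = 6; each union adds +2; each star adds +2
Total: 6 + 0 + 2 = 8 states


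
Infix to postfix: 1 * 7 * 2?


Left to right (same or higher precedence on left)
Postfix: 1 7 * 2 *


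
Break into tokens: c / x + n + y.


Scan left to right, longest-match per lexeme
Tokens: ID(c), OP(/), ID(x), OP(+), ID(n), OP(+), ID(y)


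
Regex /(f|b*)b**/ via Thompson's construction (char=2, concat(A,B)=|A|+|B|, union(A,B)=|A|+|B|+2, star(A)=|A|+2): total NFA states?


Syntax tree has 3 char leaf(s), 1 union(s), 3 star(s)
chars contribute 3×2 = 6; each union adds +2; each star adds +2
Total: 6 + 2 + 6 = 14 states


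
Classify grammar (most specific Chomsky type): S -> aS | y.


Right-linear: every RHS is a terminal or a terminal followed by one nonterminal
Classification: Type 3 (Regular)


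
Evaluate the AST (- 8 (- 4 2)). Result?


Evaluate inner: (- 4 2) = 2
Evaluate root: (- 8 2) = 6
Result: 6


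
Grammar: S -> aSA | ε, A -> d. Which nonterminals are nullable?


A nonterminal is nullable iff some alternative derives ε (directly, or every symbol in it is nullable)
Nullable: {S}


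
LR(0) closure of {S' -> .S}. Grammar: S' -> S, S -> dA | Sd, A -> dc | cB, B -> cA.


Start: S' -> .S
For each item with dot before a nonterminal B, add B -> .γ for every B-production
Closure: [S' -> .S, S -> .dA, S -> .Sd]


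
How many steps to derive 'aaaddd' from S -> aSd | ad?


Derivation: S => aSd => aaSdd => aaaddd
Steps: 3


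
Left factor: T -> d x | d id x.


Common prefix: 'd'
Factored: T -> d T', T' -> x | id x


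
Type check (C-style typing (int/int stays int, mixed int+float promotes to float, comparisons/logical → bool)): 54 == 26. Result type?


Operand types: int == int
Rule: comparison yields bool
Result type: bool


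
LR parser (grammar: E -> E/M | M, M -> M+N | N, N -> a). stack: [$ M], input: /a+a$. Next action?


lookahead ∉ {+} so M won't extend; reduce E -> M
Action: reduce (E -> M)


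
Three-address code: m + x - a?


Break into single-operator statements:
t1 = m + x
t2 = t1 - a


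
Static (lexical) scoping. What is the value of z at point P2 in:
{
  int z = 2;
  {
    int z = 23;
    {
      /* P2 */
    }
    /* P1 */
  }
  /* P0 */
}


P2's block does not declare z; resolves to the enclosing declaration at depth 1
z = 23


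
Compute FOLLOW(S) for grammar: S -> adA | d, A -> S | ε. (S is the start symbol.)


$ ∈ FOLLOW(S). For each A -> αBβ: add FIRST(β)\{ε} to FOLLOW(B); if β nullable, add FOLLOW(A).
FOLLOW(S) = {$}


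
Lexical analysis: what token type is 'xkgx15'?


Pattern: letter/underscore followed by alphanumerics, not a keyword
Type: IDENTIFIER


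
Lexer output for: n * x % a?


Scan left to right, longest-match per lexeme
Tokens: ID(n), OP(*), ID(x), OP(%), ID(a)


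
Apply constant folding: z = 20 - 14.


20 - 14 = 6 at compile time
Optimized: z = 6


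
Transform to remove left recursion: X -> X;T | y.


Left-recursive alternatives: X;T; non-recursive: y
Introduce X': X -> yX', X' -> ;TX' | ε


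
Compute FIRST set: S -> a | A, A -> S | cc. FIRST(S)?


Per alternative of S: FIRST(a) = {a}; FIRST(A) = {a, c}
FIRST(S) = {a, c}


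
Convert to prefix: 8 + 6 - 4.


left-to-right (same/higher precedence on left): tree is (- (+ 8 6) 4)
Prefix: - + 8 6 4


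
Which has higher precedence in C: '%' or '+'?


'%' is multiplicative (level 10); '+' is additive (level 9)
Higher level binds tighter
'%' has higher precedence than '+'


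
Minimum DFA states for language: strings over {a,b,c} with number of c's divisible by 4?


Track (count of c) mod 4: states 0..3, accept at 0
Minimal DFA: 4 states


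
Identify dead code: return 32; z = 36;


statement follows a return and is unreachable
Dead: 'z = 36'


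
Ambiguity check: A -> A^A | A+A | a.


'a^a+a' has two parse trees (no precedence encoded between ^ and +)
Ambiguous


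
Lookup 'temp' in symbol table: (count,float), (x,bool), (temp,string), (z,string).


Lookup 'temp' → type string


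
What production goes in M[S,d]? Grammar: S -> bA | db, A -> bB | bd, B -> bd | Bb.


For [S, d]: 'd' ∈ FIRST(db)
Entry: S -> db


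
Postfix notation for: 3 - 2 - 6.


Left to right (same or higher precedence on left)
Postfix: 3 2 - 6 -


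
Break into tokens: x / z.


Scan left to right, longest-match per lexeme
Tokens: ID(x), OP(/), ID(z)


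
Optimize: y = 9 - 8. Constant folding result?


9 - 8 = 1 at compile time
Optimized: y = 1


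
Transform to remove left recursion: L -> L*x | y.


Left-recursive alternatives: L*x; non-recursive: y
Introduce L': L -> yL', L' -> *xL' | ε


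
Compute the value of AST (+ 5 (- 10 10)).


Evaluate inner: (- 10 10) = 0
Evaluate root: (+ 5 0) = 5
Result: 5


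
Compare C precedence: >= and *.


'*' is multiplicative (level 10); '>=' is relational (level 7)
Higher level binds tighter
'*' has higher precedence than '>='


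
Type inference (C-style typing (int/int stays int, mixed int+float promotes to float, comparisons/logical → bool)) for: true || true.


Operand types: bool || bool
Rule: logical operators take bool operands and yield bool
Result type: bool


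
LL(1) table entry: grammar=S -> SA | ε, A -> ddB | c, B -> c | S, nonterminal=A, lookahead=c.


For [A, c]: 'c' ∈ FIRST(c)
Entry: A -> c


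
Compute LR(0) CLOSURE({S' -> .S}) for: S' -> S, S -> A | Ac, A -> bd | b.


Start: S' -> .S
For each item with dot before a nonterminal B, add B -> .γ for every B-production
Closure: [S' -> .S, S -> .A, S -> .Ac, A -> .bd, A -> .b]


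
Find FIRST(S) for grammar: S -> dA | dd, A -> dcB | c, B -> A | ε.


Per alternative of S: FIRST(dA) = {d}; FIRST(dd) = {d}
FIRST(S) = {d}


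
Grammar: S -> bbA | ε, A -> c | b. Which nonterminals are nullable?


A nonterminal is nullable iff some alternative derives ε (directly, or every symbol in it is nullable)
Nullable: {S}


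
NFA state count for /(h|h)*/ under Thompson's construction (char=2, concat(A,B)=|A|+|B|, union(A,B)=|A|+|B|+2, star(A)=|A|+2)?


Syntax tree has 2 char leaf(s), 1 union(s), 1 star(s)
chars contribute 2×2 = 4; each union adds +2; each star adds +2
Total: 4 + 2 + 2 = 8 states


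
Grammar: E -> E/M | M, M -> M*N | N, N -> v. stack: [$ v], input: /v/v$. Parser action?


'v' on top is the handle for N -> v
Action: reduce (N -> v)


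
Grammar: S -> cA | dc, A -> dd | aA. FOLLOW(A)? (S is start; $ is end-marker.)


$ ∈ FOLLOW(S). For each A -> αBβ: add FIRST(β)\{ε} to FOLLOW(B); if β nullable, add FOLLOW(A).
FOLLOW(A) = {$}


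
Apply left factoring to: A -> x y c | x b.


Common prefix: 'x'
Factored: A -> x A', A' -> y c | b


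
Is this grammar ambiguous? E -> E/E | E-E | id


'id/id-id' has two parse trees (no precedence encoded between / and -)
Ambiguous


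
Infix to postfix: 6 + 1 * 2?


* has higher precedence, evaluate 1*2 first
Postfix: 6 1 2 * +


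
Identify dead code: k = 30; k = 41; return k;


first assignment to k is overwritten before any read
Dead: 'k = 30'


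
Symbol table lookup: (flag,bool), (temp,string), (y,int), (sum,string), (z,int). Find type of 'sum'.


Lookup 'sum' → type string


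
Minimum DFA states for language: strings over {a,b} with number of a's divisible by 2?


Track (count of a) mod 2: states 0..1, accept at 0
Minimal DFA: 2 states


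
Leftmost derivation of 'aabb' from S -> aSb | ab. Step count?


Derivation: S => aSb => aabb
Steps: 2


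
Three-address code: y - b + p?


Break into single-operator statements:
t1 = y - b
t2 = t1 + p


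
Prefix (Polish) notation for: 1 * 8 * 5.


left-to-right (same/higher precedence on left): tree is (* (* 1 8) 5)
Prefix: * * 1 8 5


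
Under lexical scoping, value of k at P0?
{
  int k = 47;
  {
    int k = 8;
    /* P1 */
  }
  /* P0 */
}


k declared in the same block as P0
k = 47


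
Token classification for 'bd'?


Pattern: letter/underscore followed by alphanumerics, not a keyword
Type: IDENTIFIER


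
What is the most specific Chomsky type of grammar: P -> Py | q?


Left-linear: every RHS is a terminal or one nonterminal followed by a terminal
Classification: Type 3 (Regular)


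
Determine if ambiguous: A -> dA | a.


right-linear, alternatives start with distinct terminals 'd' vs 'a': unique leftmost derivation
Unambiguous


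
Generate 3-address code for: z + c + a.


Break into single-operator statements:
t1 = z + c
t2 = t1 + a


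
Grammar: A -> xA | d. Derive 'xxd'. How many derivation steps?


Derivation: A => xA => xxA => xxd
Steps: 3


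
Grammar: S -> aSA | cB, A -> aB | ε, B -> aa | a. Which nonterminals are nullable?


A nonterminal is nullable iff some alternative derives ε (directly, or every symbol in it is nullable)
Nullable: {A}


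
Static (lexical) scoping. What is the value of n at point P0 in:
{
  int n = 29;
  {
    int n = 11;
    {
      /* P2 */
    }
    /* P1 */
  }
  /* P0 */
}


n declared in the same block as P0
n = 29


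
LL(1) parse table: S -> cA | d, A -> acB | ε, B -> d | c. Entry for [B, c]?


For [B, c]: 'c' ∈ FIRST(c)
Entry: B -> c


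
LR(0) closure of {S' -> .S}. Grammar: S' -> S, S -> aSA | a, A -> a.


Start: S' -> .S
For each item with dot before a nonterminal B, add B -> .γ for every B-production
Closure: [S' -> .S, S -> .aSA, S -> .a]


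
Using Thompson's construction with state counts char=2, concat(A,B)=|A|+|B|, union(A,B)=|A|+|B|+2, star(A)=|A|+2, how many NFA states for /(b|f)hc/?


Syntax tree has 4 char leaf(s), 1 union(s), 0 star(s)
chars contribute 4×2 = 8; each union adds +2; each star adds +2
Total: 8 + 2 + 0 = 10 states


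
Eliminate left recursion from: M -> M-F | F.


Left-recursive alternatives: M-F; non-recursive: F
Introduce M': M -> FM', M' -> -FM' | ε


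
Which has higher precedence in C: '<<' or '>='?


'<<' is shift (level 8); '>=' is relational (level 7)
Higher level binds tighter
'<<' has higher precedence than '>='


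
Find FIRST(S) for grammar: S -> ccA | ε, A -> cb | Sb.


Per alternative of S: FIRST(ccA) = {c}; FIRST(ε) = {ε}
FIRST(S) = {c, ε}


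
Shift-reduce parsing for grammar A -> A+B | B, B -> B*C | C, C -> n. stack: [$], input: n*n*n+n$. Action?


no handle on stack; shift 'n'
Action: shift


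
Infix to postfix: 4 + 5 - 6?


Left to right (same or higher precedence on left)
Postfix: 4 5 + 6 -


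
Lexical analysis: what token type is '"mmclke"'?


Pattern: double-quoted sequence
Type: STRING_LITERAL


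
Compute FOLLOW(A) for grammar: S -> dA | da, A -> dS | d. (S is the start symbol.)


$ ∈ FOLLOW(S). For each A -> αBβ: add FIRST(β)\{ε} to FOLLOW(B); if β nullable, add FOLLOW(A).
FOLLOW(A) = {$}


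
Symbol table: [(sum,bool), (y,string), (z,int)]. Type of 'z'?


Lookup 'z' → type int


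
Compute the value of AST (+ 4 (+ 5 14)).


Evaluate inner: (+ 5 14) = 19
Evaluate root: (+ 4 19) = 23
Result: 23


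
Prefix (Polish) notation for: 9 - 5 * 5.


'*' binds tighter: tree is (- 9 (* 5 5))
Prefix: - 9 * 5 5


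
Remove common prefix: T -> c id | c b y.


Common prefix: 'c'
Factored: T -> c T', T' -> id | b y


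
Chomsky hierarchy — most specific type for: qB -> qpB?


LHS has context (more than one symbol) and |LHS| ≤ |RHS|
Classification: Type 1 (Context-Sensitive)


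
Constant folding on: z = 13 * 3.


13 * 3 = 39 at compile time
Optimized: z = 39


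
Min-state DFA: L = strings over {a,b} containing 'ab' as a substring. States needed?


KMP-style automaton: 2 progress states + 1 absorbing accept = 3
Minimal DFA: 3 states


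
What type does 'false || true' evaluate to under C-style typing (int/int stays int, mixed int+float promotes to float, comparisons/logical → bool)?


Operand types: bool || bool
Rule: logical operators take bool operands and yield bool
Result type: bool


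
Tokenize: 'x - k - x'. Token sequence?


Scan left to right, longest-match per lexeme
Tokens: ID(x), OP(-), ID(k), OP(-), ID(x)


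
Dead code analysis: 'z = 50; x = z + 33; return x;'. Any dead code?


z is read by x's definition; x is returned
No dead code


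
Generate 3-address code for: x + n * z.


Break into single-operator statements:
t1 = n * z
t2 = x + t1


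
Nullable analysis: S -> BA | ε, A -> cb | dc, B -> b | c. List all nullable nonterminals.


A nonterminal is nullable iff some alternative derives ε (directly, or every symbol in it is nullable)
Nullable: {S}


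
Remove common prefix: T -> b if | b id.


Common prefix: 'b'
Factored: T -> b T', T' -> if | id


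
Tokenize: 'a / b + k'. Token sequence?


Scan left to right, longest-match per lexeme
Tokens: ID(a), OP(/), ID(b), OP(+), ID(k)


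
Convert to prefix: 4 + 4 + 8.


left-to-right (same/higher precedence on left): tree is (+ (+ 4 4) 8)
Prefix: + + 4 4 8


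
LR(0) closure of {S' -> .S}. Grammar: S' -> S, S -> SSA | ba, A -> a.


Start: S' -> .S
For each item with dot before a nonterminal B, add B -> .γ for every B-production
Closure: [S' -> .S, S -> .SSA, S -> .ba]


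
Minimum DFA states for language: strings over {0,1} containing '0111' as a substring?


KMP-style automaton: 4 progress states + 1 absorbing accept = 5
Minimal DFA: 5 states


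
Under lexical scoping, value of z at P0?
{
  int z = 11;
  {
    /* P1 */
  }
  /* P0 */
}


z declared in the same block as P0
z = 11


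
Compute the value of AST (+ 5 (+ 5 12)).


Evaluate inner: (+ 5 12) = 17
Evaluate root: (+ 5 17) = 22
Result: 22


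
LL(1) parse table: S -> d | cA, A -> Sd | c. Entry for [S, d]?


For [S, d]: 'd' ∈ FIRST(d)
Entry: S -> d


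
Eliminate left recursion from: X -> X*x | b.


Left-recursive alternatives: X*x; non-recursive: b
Introduce X': X -> bX', X' -> *xX' | ε


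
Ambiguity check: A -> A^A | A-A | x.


'x^x-x' has two parse trees (no precedence encoded between ^ and -)
Ambiguous


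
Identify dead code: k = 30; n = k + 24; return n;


k is read by n's definition; n is returned
No dead code


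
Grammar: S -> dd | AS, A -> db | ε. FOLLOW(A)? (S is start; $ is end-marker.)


$ ∈ FOLLOW(S). For each A -> αBβ: add FIRST(β)\{ε} to FOLLOW(B); if β nullable, add FOLLOW(A).
FOLLOW(A) = {d}


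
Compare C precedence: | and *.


'*' is multiplicative (level 10); '|' is bitwise OR (level 3)
Higher level binds tighter
'*' has higher precedence than '|'


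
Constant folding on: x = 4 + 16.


4 + 16 = 20 at compile time
Optimized: x = 20


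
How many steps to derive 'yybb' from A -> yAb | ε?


Derivation: A => yAb => yyAbb => yybb
Steps: 3


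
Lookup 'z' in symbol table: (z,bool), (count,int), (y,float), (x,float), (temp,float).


Lookup 'z' → type bool


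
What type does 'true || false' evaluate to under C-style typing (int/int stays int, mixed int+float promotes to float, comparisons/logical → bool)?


Operand types: bool || bool
Rule: logical operators take bool operands and yield bool
Result type: bool


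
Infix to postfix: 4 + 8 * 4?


* has higher precedence, evaluate 8*4 first
Postfix: 4 8 4 * +


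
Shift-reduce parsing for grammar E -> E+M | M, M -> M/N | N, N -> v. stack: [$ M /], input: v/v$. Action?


no handle; shift 'v'
Action: shift


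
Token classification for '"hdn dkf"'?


Pattern: double-quoted sequence
Type: STRING_LITERAL


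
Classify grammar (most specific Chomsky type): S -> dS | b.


Right-linear: every RHS is a terminal or a terminal followed by one nonterminal
Classification: Type 3 (Regular)


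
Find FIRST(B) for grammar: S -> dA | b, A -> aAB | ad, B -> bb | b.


Per alternative of B: FIRST(bb) = {b}; FIRST(b) = {b}
FIRST(B) = {b}


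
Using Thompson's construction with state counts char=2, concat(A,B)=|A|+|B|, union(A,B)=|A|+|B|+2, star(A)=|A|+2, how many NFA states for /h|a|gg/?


Syntax tree has 4 char leaf(s), 2 union(s), 0 star(s)
chars contribute 4×2 = 8; each union adds +2; each star adds +2
Total: 8 + 4 + 0 = 12 states


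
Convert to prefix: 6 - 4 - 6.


left-to-right (same/higher precedence on left): tree is (- (- 6 4) 6)
Prefix: - - 6 4 6


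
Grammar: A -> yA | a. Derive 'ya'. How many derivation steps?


Derivation: A => yA => ya
Steps: 2


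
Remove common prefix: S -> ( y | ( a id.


Common prefix: '('
Factored: S -> ( S', S' -> y | a id


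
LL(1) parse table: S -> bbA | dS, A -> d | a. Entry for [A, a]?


For [A, a]: 'a' ∈ FIRST(a)
Entry: A -> a


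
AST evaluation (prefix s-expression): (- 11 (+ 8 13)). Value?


Evaluate inner: (+ 8 13) = 21
Evaluate root: (- 11 21) = -10
Result: -10


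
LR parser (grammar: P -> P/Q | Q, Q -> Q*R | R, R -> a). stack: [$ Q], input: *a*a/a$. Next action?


shift '*' to continue Q -> Q*R
Action: shift


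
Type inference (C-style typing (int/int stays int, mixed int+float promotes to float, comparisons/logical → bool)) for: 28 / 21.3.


Operand types: int / float
Rule: mixed int/float promotes to float; int/int stays int
Result type: float


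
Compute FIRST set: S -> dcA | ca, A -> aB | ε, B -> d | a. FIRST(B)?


Per alternative of B: FIRST(d) = {d}; FIRST(a) = {a}
FIRST(B) = {a, d}


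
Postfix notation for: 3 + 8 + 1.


Left to right (same or higher precedence on left)
Postfix: 3 8 + 1 +


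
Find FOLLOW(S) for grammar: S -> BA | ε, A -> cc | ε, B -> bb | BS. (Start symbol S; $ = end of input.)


$ ∈ FOLLOW(S). For each A -> αBβ: add FIRST(β)\{ε} to FOLLOW(B); if β nullable, add FOLLOW(A).
FOLLOW(S) = {$, b, c}


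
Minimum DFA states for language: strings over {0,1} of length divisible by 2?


Track length mod 2: states 0..1, accept at 0
Minimal DFA: 2 states


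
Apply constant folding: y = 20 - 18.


20 - 18 = 2 at compile time
Optimized: y = 2


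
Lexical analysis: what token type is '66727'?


Pattern: digits only
Type: INTEGER_LITERAL


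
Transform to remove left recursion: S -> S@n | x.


Left-recursive alternatives: S@n; non-recursive: x
Introduce S': S -> xS', S' -> @nS' | ε


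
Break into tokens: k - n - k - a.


Scan left to right, longest-match per lexeme
Tokens: ID(k), OP(-), ID(n), OP(-), ID(k), OP(-), ID(a)
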